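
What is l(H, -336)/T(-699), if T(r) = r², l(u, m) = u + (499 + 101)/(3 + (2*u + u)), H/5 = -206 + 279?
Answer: 66895/89413983 ≈ 0.00074815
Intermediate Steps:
H = 365 (H = 5*(-206 + 279) = 5*73 = 365)
l(u, m) = u + 600/(3 + 3*u)
l(H, -336)/T(-699) = ((200 + 365 + 365²)/(1 + 365))/((-699)²) = ((200 + 365 + 133225)/366)/488601 = ((1/366)*133790)*(1/488601) = (66895/183)*(1/488601) = 66895/89413983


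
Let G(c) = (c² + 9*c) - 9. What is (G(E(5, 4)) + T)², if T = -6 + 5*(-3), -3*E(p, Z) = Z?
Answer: 131044/81 ≈ 1617.8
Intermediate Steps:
E(p, Z) = -Z/3
G(c) = -9 + c² + 9*c
T = -21 (T = -6 - 15 = -21)
(G(E(5, 4)) + T)² = ((-9 + (-⅓*4)² + 9*(-⅓*4)) - 21)² = ((-9 + (-4/3)² + 9*(-4/3)) - 21)² = ((-9 + 16/9 - 12) - 21)² = (-173/9 - 21)² = (-362/9)² = 131044/81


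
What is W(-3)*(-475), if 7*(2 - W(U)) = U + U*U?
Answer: -3800/7 ≈ -542.86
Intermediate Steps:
W(U) = 2 - U/7 - U²/7 (W(U) = 2 - (U + U*U)/7 = 2 - (U + U²)/7 = 2 + (-U/7 - U²/7) = 2 - U/7 - U²/7)
W(-3)*(-475) = (2 - ⅐*(-3) - ⅐*(-3)²)*(-475) = (2 + 3/7 - ⅐*9)*(-475) = (2 + 3/7 - 9/7)*(-475) = (8/7)*(-475) = -3800/7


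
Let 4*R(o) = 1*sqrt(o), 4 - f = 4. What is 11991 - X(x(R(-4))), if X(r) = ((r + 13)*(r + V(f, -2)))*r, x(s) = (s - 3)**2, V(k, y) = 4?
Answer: 637041/64 + 27369*I/16 ≈ 9953.8 + 1710.6*I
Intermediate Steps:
f = 0 (f = 4 - 1*4 = 4 - 4 = 0)
R(o) = sqrt(o)/4 (R(o) = (1*sqrt(o))/4 = sqrt(o)/4)
x(s) = (-3 + s)**2
X(r) = r*(4 + r)*(13 + r) (X(r) = ((r + 13)*(r + 4))*r = ((13 + r)*(4 + r))*r = ((4 + r)*(13 + r))*r = r*(4 + r)*(13 + r))
11991 - X(x(R(-4))) = 11991 - (-3 + sqrt(-4)/4)**2*(52 + ((-3 + sqrt(-4)/4)**2)**2 + 17*(-3 + sqrt(-4)/4)**2) = 11991 - (-3 + (2*I)/4)**2*(52 + ((-3 + (2*I)/4)**2)**2 + 17*(-3 + (2*I)/4)**2) = 11991 - (-3 + I/2)**2*(52 + ((-3 + I/2)**2)**2 + 17*(-3 + I/2)**2) = 11991 - (-3 + I/2)**2*(52 + (-3 + I/2)**4 + 17*(-3 + I/2)**2)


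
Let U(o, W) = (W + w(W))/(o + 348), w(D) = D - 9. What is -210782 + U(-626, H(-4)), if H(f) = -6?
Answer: -58597375/278 ≈ -2.1078e+5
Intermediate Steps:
w(D) = -9 + D
U(o, W) = (-9 + 2*W)/(348 + o) (U(o, W) = (W + (-9 + W))/(o + 348) = (-9 + 2*W)/(348 + o))
-210782 + U(-626, H(-4)) = -210782 + (-9 + 2*(-6))/(348 - 626) = -210782 + (-9 - 12)/(-278) = -210782 - 1/278*(-21) = -210782 + 21/278 = -58597375/278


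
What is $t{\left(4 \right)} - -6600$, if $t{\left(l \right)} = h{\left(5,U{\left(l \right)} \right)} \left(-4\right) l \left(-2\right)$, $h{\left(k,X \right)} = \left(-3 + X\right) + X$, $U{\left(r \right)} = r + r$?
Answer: $7016$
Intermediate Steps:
$U{\left(r \right)} = 2 r$
$h{\left(k,X \right)} = -3 + 2 X$
$t{\left(l \right)} = - 2 l \left(12 - 16 l\right)$ ($t{\left(l \right)} = \left(-3 + 2 \cdot 2 l\right) \left(-4\right) l \left(-2\right) = \left(-3 + 4 l\right) \left(-4\right) \left(- 2 l\right) = \left(12 - 16 l\right) \left(- 2 l\right) = - 2 l \left(12 - 16 l\right)$)
$t{\left(4 \right)} - -6600 = 8 \cdot 4 \left(-3 + 4 \cdot 4\right) - -6600 = 8 \cdot 4 \left(-3 + 16\right) + 6600 = 8 \cdot 4 \cdot 13 + 6600 = 416 + 6600 = 7016$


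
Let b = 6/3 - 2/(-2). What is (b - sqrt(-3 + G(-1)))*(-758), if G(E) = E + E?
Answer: -2274 + 758*I*sqrt(5) ≈ -2274.0 + 1694.9*I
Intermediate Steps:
G(E) = 2*E
b = 3 (b = 6*(1/3) - 2*(-1/2) = 2 + 1 = 3)
(b - sqrt(-3 + G(-1)))*(-758) = (3 - sqrt(-3 + 2*(-1)))*(-758) = (3 - sqrt(-3 - 2))*(-758) = (3 - sqrt(-5))*(-758) = (3 - I*sqrt(5))*(-758) = -2274 + 758*I*sqrt(5)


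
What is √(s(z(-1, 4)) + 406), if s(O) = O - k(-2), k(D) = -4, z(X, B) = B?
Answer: 3*√46 ≈ 20.347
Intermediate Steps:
s(O) = 4 + O (s(O) = O - 1*(-4) = O + 4 = 4 + O)
√(s(z(-1, 4)) + 406) = √((4 + 4) + 406) = √(8 + 406) = √414 = 3*√46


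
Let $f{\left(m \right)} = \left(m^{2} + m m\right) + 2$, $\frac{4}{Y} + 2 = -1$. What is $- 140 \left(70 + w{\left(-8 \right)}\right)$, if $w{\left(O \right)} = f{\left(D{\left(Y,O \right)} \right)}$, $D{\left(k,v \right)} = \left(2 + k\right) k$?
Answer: $- \frac{834400}{81} \approx -10301.0$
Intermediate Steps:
$Y = - \frac{4}{3}$ ($Y = \frac{4}{-2 - 1} = \frac{4}{-3} = 4 \left(- \frac{1}{3}\right) = - \frac{4}{3} \approx -1.3333$)
$D{\left(k,v \right)} = k \left(2 + k\right)$
$f{\left(m \right)} = 2 + 2 m^{2}$ ($f{\left(m \right)} = \left(m^{2} + m^{2}\right) + 2 = 2 m^{2} + 2 = 2 + 2 m^{2}$)
$w{\left(O \right)} = \frac{290}{81}$ ($w{\left(O \right)} = 2 + 2 \left(- \frac{4 \left(2 - \frac{4}{3}\right)}{3}\right)^{2} = 2 + 2 \left(\left(- \frac{4}{3}\right) \frac{2}{3}\right)^{2} = 2 + 2 \left(- \frac{8}{9}\right)^{2} = 2 + 2 \cdot \frac{64}{81} = 2 + \frac{128}{81} = \frac{290}{81}$)
$- 140 \left(70 + w{\left(-8 \right)}\right) = - 140 \left(70 + \frac{290}{81}\right) = \left(-140\right) \frac{5960}{81} = - \frac{834400}{81}$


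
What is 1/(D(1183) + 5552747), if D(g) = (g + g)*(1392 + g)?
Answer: 1/11645197 ≈ 8.5872e-8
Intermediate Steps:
D(g) = 2*g*(1392 + g) (D(g) = (2*g)*(1392 + g) = 2*g*(1392 + g))
1/(D(1183) + 5552747) = 1/(2*1183*(1392 + 1183) + 5552747) = 1/(2*1183*2575 + 5552747) = 1/(6092450 + 5552747) = 1/11645197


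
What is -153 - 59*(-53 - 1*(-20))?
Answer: 1794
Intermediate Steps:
-153 - 59*(-53 - 1*(-20)) = -153 - 59*(-53 + 20) = -153 - 59*(-33) = -153 + 1947 = 1794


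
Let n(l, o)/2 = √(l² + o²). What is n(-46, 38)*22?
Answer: 88*√890 ≈ 2625.3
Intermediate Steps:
n(l, o) = 2*√(l² + o²)
n(-46, 38)*22 = (2*√((-46)² + 38²))*22 = (2*√(2116 + 1444))*22 = (2*√3560)*22 = (2*(2*√890))*22 = (4*√890)*22 = 88*√890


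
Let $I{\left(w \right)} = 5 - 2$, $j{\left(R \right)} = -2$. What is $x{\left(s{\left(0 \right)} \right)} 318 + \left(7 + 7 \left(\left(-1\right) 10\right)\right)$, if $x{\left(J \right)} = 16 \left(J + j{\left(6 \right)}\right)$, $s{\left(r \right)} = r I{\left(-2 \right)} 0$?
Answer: $-10239$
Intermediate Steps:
$I{\left(w \right)} = 3$
$s{\left(r \right)} = 0$ ($s{\left(r \right)} = r 3 \cdot 0 = 3 r 0 = 0$)
$x{\left(J \right)} = -32 + 16 J$ ($x{\left(J \right)} = 16 \left(J - 2\right) = 16 \left(-2 + J\right) = -32 + 16 J$)
$x{\left(s{\left(0 \right)} \right)} 318 + \left(7 + 7 \left(\left(-1\right) 10\right)\right) = \left(-32 + 16 \cdot 0\right) 318 + \left(7 + 7 \left(\left(-1\right) 10\right)\right) = \left(-32 + 0\right) 318 + \left(7 + 7 \left(-10\right)\right) = \left(-32\right) 318 + \left(7 - 70\right) = -10176 - 63 = -10239$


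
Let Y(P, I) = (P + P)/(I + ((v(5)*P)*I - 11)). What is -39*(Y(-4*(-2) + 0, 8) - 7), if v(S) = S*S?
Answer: 435357/1597 ≈ 272.61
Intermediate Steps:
v(S) = S**2
Y(P, I) = 2*P/(-11 + I + 25*I*P) (Y(P, I) = (P + P)/(I + ((5**2*P)*I - 11)) = (2*P)/(I + ((25*P)*I - 11)) = (2*P)/(I + (25*I*P - 11)) = (2*P)/(I + (-11 + 25*I*P)) = (2*P)/(-11 + I + 25*I*P) = 2*P/(-11 + I + 25*I*P))
-39*(Y(-4*(-2) + 0, 8) - 7) = -39*(2*(-4*(-2) + 0)/(-11 + 8 + 25*8*(-4*(-2) + 0)) - 7) = -39*(2*(8 + 0)/(-11 + 8 + 25*8*(8 + 0)) - 7) = -39*(2*8/(-11 + 8 + 25*8*8) - 7) = -39*(2*8/(-11 + 8 + 1600) - 7) = -39*(2*8/1597 - 7) = -39*(2*8*(1/1597) - 7) = -39*(16/1597 - 7) = -39*(-11163/1597) = 435357/1597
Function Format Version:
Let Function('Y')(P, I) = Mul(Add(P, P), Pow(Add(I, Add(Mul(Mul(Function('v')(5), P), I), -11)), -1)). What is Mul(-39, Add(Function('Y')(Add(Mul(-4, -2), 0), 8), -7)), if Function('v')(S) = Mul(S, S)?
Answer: Rational(435357, 1597) ≈ 272.61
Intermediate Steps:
Function('v')(S) = Pow(S, 2)
Function('Y')(P, I) = Mul(2, P, Pow(Add(-11, I, Mul(25, I, P)), -1)) (Function('Y')(P, I) = Mul(Add(P, P), Pow(Add(I, Add(Mul(Mul(Pow(5, 2), P), I), -11)), -1)) = Mul(Mul(2, P), Pow(Add(I, Add(Mul(Mul(25, P), I), -11)), -1)) = Mul(Mul(2, P), Pow(Add(I, Add(Mul(25, I, P), -11)), -1)) = Mul(Mul(2, P), Pow(Add(I, Add(-11, Mul(25, I, P))), -1)) = Mul(Mul(2, P), Pow(Add(-11, I, Mul(25, I, P)), -1)) = Mul(2, P, Pow(Add(-11, I, Mul(25, I, P)), -1)))
Mul(-39, Add(Function('Y')(Add(Mul(-4, -2), 0), 8), -7)) = Mul(-39, Add(Mul(2, Add(Mul(-4, -2), 0), Pow(Add(-11, 8, Mul(25, 8, Add(Mul(-4, -2), 0))), -1)), -7)) = Mul(-39, Add(Mul(2, Add(8, 0), Pow(Add(-11, 8, Mul(25, 8, Add(8, 0))), -1)), -7)) = Mul(-39, Add(Mul(2, 8, Pow(Add(-11, 8, Mul(25, 8, 8)), -1)), -7)) = Mul(-39, Add(Mul(2, 8, Pow(Add(-11, 8, 1600), -1)), -7)) = Mul(-39, Add(Mul(2, 8, Pow(1597, -1)), -7)) = Mul(-39, Add(Mul(2, 8, Rational(1, 1597)), -7)) = Mul(-39, Add(Rational(16, 1597), -7)) = Mul(-39, Rational(-11163, 1597)) = Rational(435357, 1597)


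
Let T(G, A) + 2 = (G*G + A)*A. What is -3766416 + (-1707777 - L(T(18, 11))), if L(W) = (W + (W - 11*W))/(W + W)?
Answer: -10948377/2 ≈ -5.4742e+6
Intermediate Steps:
T(G, A) = -2 + A*(A + G²) (T(G, A) = -2 + (G*G + A)*A = -2 + (G² + A)*A = -2 + (A + G²)*A = -2 + A*(A + G²))
L(W) = -9/2 (L(W) = (W - 10*W)/((2*W)) = (-9*W)*(1/(2*W)) = -9/2)
-3766416 + (-1707777 - L(T(18, 11))) = -3766416 + (-1707777 - 1*(-9/2)) = -3766416 + (-1707777 + 9/2) = -3766416 - 3415545/2 = -10948377/2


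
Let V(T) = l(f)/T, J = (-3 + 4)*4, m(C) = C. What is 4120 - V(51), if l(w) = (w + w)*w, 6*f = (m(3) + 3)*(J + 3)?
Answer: 210022/51 ≈ 4118.1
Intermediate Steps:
J = 4 (J = 1*4 = 4)
f = 7 (f = ((3 + 3)*(4 + 3))/6 = (6*7)/6 = (⅙)*42 = 7)
l(w) = 2*w² (l(w) = (2*w)*w = 2*w²)
V(T) = 98/T (V(T) = (2*7²)/T = (2*49)/T = 98/T)
4120 - V(51) = 4120 - 98/51 = 210022/51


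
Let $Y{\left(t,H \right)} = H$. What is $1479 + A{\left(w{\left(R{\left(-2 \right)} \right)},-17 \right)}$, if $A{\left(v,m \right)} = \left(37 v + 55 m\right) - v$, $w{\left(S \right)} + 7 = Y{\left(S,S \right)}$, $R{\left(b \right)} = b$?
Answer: $220$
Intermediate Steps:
$w{\left(S \right)} = -7 + S$
$A{\left(v,m \right)} = 36 v + 55 m$
$1479 + A{\left(w{\left(R{\left(-2 \right)} \right)},-17 \right)} = 1479 + \left(36 \left(-7 - 2\right) + 55 \left(-17\right)\right) = 1479 + \left(36 \left(-9\right) - 935\right) = 1479 - 1259 = 220$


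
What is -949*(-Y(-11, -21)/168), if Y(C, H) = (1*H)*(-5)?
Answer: 4745/8 ≈ 593.13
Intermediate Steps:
Y(C, H) = -5*H (Y(C, H) = H*(-5) = -5*H)
-949*(-Y(-11, -21)/168) = -949/((-168/((-5*(-21))))) = -949/((-168/105)) = -949/((-168*1/105)) = -949/(-8/5) = -949*(-5/8) = 4745/8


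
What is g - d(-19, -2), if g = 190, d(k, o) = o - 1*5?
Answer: 197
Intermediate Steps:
d(k, o) = -5 + o (d(k, o) = o - 5 = -5 + o)
g - d(-19, -2) = 190 - (-5 - 2) = 190 - 1*(-7) = 190 + 7 = 197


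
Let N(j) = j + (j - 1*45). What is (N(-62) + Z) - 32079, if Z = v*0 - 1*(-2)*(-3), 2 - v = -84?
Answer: -32254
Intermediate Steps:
v = 86 (v = 2 - 1*(-84) = 2 + 84 = 86)
N(j) = -45 + 2*j (N(j) = j + (j - 45) = j + (-45 + j) = -45 + 2*j)
Z = -6 (Z = 86*0 - 1*(-2)*(-3) = 0 + 2*(-3) = 0 - 6 = -6)
(N(-62) + Z) - 32079 = ((-45 + 2*(-62)) - 6) - 32079 = ((-45 - 124) - 6) - 32079 = (-169 - 6) - 32079 = -175 - 32079 = -32254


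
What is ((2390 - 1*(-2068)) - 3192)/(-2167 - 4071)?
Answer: -633/3119 ≈ -0.20295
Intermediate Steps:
((2390 - 1*(-2068)) - 3192)/(-2167 - 4071) = ((2390 + 2068) - 3192)/(-6238) = (4458 - 3192)*(-1/6238) = 1266*(-1/6238) = -633/3119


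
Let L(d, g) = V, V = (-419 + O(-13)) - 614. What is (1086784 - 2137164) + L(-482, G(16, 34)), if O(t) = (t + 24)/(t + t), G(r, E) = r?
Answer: -27336749/26 ≈ -1.0514e+6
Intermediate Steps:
O(t) = (24 + t)/(2*t) (O(t) = (24 + t)/((2*t)) = (24 + t)*(1/(2*t)) = (24 + t)/(2*t))
V = -26869/26 (V = (-419 + (½)*(24 - 13)/(-13)) - 614 = (-419 + (½)*(-1/13)*11) - 614 = (-419 - 11/26) - 614 = -10905/26 - 614 = -26869/26 ≈ -1033.4)
L(d, g) = -26869/26
(1086784 - 2137164) + L(-482, G(16, 34)) = (1086784 - 2137164) - 26869/26 = -1050380 - 26869/26 = -27336749/26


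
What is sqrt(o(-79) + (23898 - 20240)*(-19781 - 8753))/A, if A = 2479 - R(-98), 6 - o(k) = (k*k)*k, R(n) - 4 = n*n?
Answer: -3*I*sqrt(11542703)/7129 ≈ -1.4297*I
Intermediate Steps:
R(n) = 4 + n**2 (R(n) = 4 + n*n = 4 + n**2)
o(k) = 6 - k**3 (o(k) = 6 - k*k*k = 6 - k**2*k = 6 - k**3)
A = -7129 (A = 2479 - (4 + (-98)**2) = 2479 - (4 + 9604) = 2479 - 1*9608 = 2479 - 9608 = -7129)
sqrt(o(-79) + (23898 - 20240)*(-19781 - 8753))/A = sqrt((6 - 1*(-79)**3) + (23898 - 20240)*(-19781 - 8753))/(-7129) = sqrt((6 - 1*(-493039)) + 3658*(-28534))*(-1/7129) = sqrt((6 + 493039) - 104377372)*(-1/7129) = sqrt(493045 - 104377372)*(-1/7129) = sqrt(-103884327)*(-1/7129) = (3*I*sqrt(11542703))*(-1/7129) = -3*I*sqrt(11542703)/7129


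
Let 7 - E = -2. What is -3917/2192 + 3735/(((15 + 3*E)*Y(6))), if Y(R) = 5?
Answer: 245485/15344 ≈ 15.999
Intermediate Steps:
E = 9 (E = 7 - 1*(-2) = 7 + 2 = 9)
-3917/2192 + 3735/(((15 + 3*E)*Y(6))) = -3917/2192 + 3735/(((15 + 3*9)*5)) = -3917*1/2192 + 3735/(((15 + 27)*5)) = -3917/2192 + 3735/((42*5)) = -3917/2192 + 3735/210 = -3917/2192 + 3735*(1/210) = -3917/2192 + 249/14 = 245485/15344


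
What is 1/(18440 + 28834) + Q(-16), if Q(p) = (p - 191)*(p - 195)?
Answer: 2064786499/47274 ≈ 43677.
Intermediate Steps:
Q(p) = (-195 + p)*(-191 + p) (Q(p) = (-191 + p)*(-195 + p) = (-195 + p)*(-191 + p))
1/(18440 + 28834) + Q(-16) = 1/(18440 + 28834) + (37245 + (-16)² - 386*(-16)) = 1/47274 + (37245 + 256 + 6176) = 1/47274 + 43677 = 2064786499/47274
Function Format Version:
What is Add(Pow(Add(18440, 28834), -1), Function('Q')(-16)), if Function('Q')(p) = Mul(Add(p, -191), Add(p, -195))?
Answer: Rational(2064786499, 47274) ≈ 43677.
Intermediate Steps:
Function('Q')(p) = Mul(Add(-195, p), Add(-191, p)) (Function('Q')(p) = Mul(Add(-191, p), Add(-195, p)) = Mul(Add(-195, p), Add(-191, p)))
Add(Pow(Add(18440, 28834), -1), Function('Q')(-16)) = Add(Pow(Add(18440, 28834), -1), Add(37245, Pow(-16, 2), Mul(-386, -16))) = Add(Pow(47274, -1), Add(37245, 256, 6176)) = Add(Rational(1, 47274), 43677) = Rational(2064786499, 47274)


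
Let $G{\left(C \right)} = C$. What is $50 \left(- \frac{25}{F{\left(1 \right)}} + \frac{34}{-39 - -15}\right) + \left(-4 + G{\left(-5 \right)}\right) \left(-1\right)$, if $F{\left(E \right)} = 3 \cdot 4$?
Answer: $-166$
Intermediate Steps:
$F{\left(E \right)} = 12$
$50 \left(- \frac{25}{F{\left(1 \right)}} + \frac{34}{-39 - -15}\right) + \left(-4 + G{\left(-5 \right)}\right) \left(-1\right) = 50 \left(- \frac{25}{12} + \frac{34}{-39 - -15}\right) + \left(-4 - 5\right) \left(-1\right) = 50 \left(\left(-25\right) \frac{1}{12} + \frac{34}{-39 + 15}\right) - -9 = 50 \left(- \frac{25}{12} + \frac{34}{-24}\right) + 9 = 50 \left(- \frac{25}{12} + 34 \left(- \frac{1}{24}\right)\right) + 9 = 50 \left(- \frac{25}{12} - \frac{17}{12}\right) + 9 = 50 \left(- \frac{7}{2}\right) + 9 = -175 + 9 = -166$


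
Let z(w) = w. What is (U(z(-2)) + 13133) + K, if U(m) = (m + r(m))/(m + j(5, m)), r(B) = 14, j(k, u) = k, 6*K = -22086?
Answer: 9456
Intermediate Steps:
K = -3681 (K = (1/6)*(-22086) = -3681)
U(m) = (14 + m)/(5 + m) (U(m) = (m + 14)/(m + 5) = (14 + m)/(5 + m))
(U(z(-2)) + 13133) + K = ((14 - 2)/(5 - 2) + 13133) - 3681 = (12/3 + 13133) - 3681 = ((1/3)*12 + 13133) - 3681 = (4 + 13133) - 3681 = 13137 - 3681 = 9456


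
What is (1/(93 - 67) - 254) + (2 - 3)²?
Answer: -6577/26 ≈ -252.96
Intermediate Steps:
(1/(93 - 67) - 254) + (2 - 3)² = (1/26 - 254) + (-1)² = (1/26 - 254) + 1 = -6603/26 + 1 = -6577/26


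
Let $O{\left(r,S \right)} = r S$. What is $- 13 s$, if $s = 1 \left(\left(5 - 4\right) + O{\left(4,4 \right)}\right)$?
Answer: $-221$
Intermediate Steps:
$O{\left(r,S \right)} = S r$
$s = 17$ ($s = 1 \left(\left(5 - 4\right) + 4 \cdot 4\right) = 1 \left(1 + 16\right) = 1 \cdot 17 = 17$)
$- 13 s = \left(-13\right) 17 = -221$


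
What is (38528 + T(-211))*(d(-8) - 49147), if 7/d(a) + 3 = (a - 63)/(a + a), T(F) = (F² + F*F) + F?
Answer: -143949929571/23 ≈ -6.2587e+9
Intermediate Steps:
T(F) = F + 2*F² (T(F) = (F² + F²) + F = 2*F² + F = F + 2*F²)
d(a) = 7/(-3 + (-63 + a)/(2*a)) (d(a) = 7/(-3 + (a - 63)/(a + a)) = 7/(-3 + (-63 + a)/((2*a))) = 7/(-3 + (-63 + a)*(1/(2*a))) = 7/(-3 + (-63 + a)/(2*a)))
(38528 + T(-211))*(d(-8) - 49147) = (38528 - 211*(1 + 2*(-211)))*(-14*(-8)/(63 + 5*(-8)) - 49147) = (38528 - 211*(1 - 422))*(-14*(-8)/(63 - 40) - 49147) = (38528 - 211*(-421))*(-14*(-8)/23 - 49147) = (38528 + 88831)*(-14*(-8)*1/23 - 49147) = 127359*(112/23 - 49147) = 127359*(-1130269/23) = -143949929571/23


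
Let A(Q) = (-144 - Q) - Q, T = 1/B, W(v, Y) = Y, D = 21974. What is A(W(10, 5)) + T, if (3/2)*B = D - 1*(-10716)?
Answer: -10068517/65380 ≈ -154.00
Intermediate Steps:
B = 65380/3 (B = 2*(21974 - 1*(-10716))/3 = 2*(21974 + 10716)/3 = (2/3)*32690 = 65380/3 ≈ 21793.)
T = 3/65380 (T = 1/(65380/3) = 3/65380 ≈ 4.5886e-5)
A(Q) = -144 - 2*Q
A(W(10, 5)) + T = (-144 - 2*5) + 3/65380 = (-144 - 10) + 3/65380 = -154 + 3/65380 = -10068517/65380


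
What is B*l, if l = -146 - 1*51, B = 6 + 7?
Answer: -2561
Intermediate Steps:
B = 13
l = -197 (l = -146 - 51 = -197)
B*l = 13*(-197) = -2561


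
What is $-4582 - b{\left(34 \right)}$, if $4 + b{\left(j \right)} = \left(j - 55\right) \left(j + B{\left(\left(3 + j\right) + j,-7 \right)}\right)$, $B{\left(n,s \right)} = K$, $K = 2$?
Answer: $-3822$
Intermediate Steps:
$B{\left(n,s \right)} = 2$
$b{\left(j \right)} = -4 + \left(-55 + j\right) \left(2 + j\right)$ ($b{\left(j \right)} = -4 + \left(j - 55\right) \left(j + 2\right) = -4 + \left(-55 + j\right) \left(2 + j\right)$)
$-4582 - b{\left(34 \right)} = -4582 - \left(-114 + 34^{2} - 1802\right) = -4582 - \left(-114 + 1156 - 1802\right) = -4582 - -760 = -4582 + 760 = -3822$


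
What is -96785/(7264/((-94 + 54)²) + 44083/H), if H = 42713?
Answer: -206698885250/11900001 ≈ -17370.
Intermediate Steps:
-96785/(7264/((-94 + 54)²) + 44083/H) = -96785/(7264/((-94 + 54)²) + 44083/42713) = -96785/(7264/((-40)²) + 44083*(1/42713)) = -96785/(7264/1600 + 44083/42713) = -96785/(7264*(1/1600) + 44083/42713) = -96785/(227/50 + 44083/42713) = -96785/11900001/2135650 = -96785*2135650/11900001 = -206698885250/11900001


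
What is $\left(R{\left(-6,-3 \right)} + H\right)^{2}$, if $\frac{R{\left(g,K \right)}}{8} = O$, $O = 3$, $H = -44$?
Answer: $400$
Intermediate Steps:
$R{\left(g,K \right)} = 24$ ($R{\left(g,K \right)} = 8 \cdot 3 = 24$)
$\left(R{\left(-6,-3 \right)} + H\right)^{2} = \left(24 - 44\right)^{2} = \left(-20\right)^{2} = 400$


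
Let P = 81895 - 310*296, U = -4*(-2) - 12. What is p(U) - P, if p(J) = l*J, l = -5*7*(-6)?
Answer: 9025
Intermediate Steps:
U = -4 (U = 8 - 12 = -4)
l = 210 (l = -35*(-6) = 210)
P = -9865 (P = 81895 - 91760 = -9865)
p(J) = 210*J
p(U) - P = 210*(-4) - 1*(-9865) = -840 + 9865 = 9025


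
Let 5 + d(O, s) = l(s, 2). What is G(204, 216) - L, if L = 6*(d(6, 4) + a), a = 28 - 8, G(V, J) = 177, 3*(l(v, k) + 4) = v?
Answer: 103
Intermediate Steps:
l(v, k) = -4 + v/3
d(O, s) = -9 + s/3 (d(O, s) = -5 + (-4 + s/3) = -9 + s/3)
a = 20
L = 74 (L = 6*((-9 + (⅓)*4) + 20) = 6*((-9 + 4/3) + 20) = 6*(-23/3 + 20) = 6*(37/3) = 74)
G(204, 216) - L = 177 - 1*74 = 177 - 74 = 103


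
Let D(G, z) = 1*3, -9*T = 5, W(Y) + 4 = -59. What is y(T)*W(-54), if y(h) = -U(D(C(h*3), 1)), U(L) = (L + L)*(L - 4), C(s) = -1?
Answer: -378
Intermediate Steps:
W(Y) = -63 (W(Y) = -4 - 59 = -63)
T = -5/9 (T = -⅑*5 = -5/9 ≈ -0.55556)
D(G, z) = 3
U(L) = 2*L*(-4 + L) (U(L) = (2*L)*(-4 + L) = 2*L*(-4 + L))
y(h) = 6 (y(h) = -2*3*(-4 + 3) = -2*3*(-1) = -1*(-6) = 6)
y(T)*W(-54) = 6*(-63) = -378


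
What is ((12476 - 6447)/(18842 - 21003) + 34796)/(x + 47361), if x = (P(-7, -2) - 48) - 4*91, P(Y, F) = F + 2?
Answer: 10741161/14493827 ≈ 0.74109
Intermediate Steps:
P(Y, F) = 2 + F
x = -412 (x = ((2 - 2) - 48) - 4*91 = (0 - 48) - 364 = -48 - 364 = -412)
((12476 - 6447)/(18842 - 21003) + 34796)/(x + 47361) = ((12476 - 6447)/(18842 - 21003) + 34796)/(-412 + 47361) = (6029/(-2161) + 34796)/46949 = (6029*(-1/2161) + 34796)*(1/46949) = (-6029/2161 + 34796)*(1/46949) = (75188127/2161)*(1/46949) = 10741161/14493827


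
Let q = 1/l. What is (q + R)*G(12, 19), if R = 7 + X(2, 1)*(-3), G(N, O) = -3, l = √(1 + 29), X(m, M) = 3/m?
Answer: -15/2 - √30/10 ≈ -8.0477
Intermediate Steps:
l = √30 ≈ 5.4772
q = √30/30 (q = 1/(√30) = √30/30 ≈ 0.18257)
R = 5/2 (R = 7 + (3/2)*(-3) = 7 - 9/2 = 5/2 ≈ 2.5000)
(q + R)*G(12, 19) = (√30/30 + 5/2)*(-3) = (5/2 + √30/30)*(-3) = -15/2 - √30/10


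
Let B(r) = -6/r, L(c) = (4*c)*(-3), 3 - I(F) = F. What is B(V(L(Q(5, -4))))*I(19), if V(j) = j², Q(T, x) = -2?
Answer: ⅙ ≈ 0.16667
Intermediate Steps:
I(F) = 3 - F
L(c) = -12*c
B(V(L(Q(5, -4))))*I(19) = (-6/((-12*(-2))²))*(3 - 1*19) = (-6/(24²))*(3 - 19) = -6/576*(-16) = -6*1/576*(-16) = -1/96*(-16) = ⅙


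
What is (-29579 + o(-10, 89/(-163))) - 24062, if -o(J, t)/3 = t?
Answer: -8743216/163 ≈ -53639.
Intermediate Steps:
o(J, t) = -3*t
(-29579 + o(-10, 89/(-163))) - 24062 = (-29579 - 267/(-163)) - 24062 = (-29579 - 267*(-1)/163) - 24062 = (-29579 - 3*(-89/163)) - 24062 = (-29579 + 267/163) - 24062 = -4821110/163 - 24062 = -8743216/163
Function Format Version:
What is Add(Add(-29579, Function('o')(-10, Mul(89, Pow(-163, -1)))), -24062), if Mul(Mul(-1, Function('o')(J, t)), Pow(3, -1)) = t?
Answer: Rational(-8743216, 163) ≈ -53639.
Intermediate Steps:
Function('o')(J, t) = Mul(-3, t)
Add(Add(-29579, Function('o')(-10, Mul(89, Pow(-163, -1)))), -24062) = Add(Add(-29579, Mul(-3, Mul(89, Pow(-163, -1)))), -24062) = Add(Add(-29579, Mul(-3, Mul(89, Rational(-1, 163)))), -24062) = Add(Add(-29579, Mul(-3, Rational(-89, 163))), -24062) = Add(Add(-29579, Rational(267, 163)), -24062) = Add(Rational(-4821110, 163), -24062) = Rational(-8743216, 163)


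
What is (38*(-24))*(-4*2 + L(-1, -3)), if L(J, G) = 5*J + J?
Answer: 12768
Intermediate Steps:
L(J, G) = 6*J
(38*(-24))*(-4*2 + L(-1, -3)) = (38*(-24))*(-4*2 + 6*(-1)) = -912*(-8 - 6) = -912*(-14) = 12768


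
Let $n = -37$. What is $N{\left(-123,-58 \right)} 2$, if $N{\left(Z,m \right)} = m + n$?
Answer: $-190$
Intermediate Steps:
$N{\left(Z,m \right)} = -37 + m$ ($N{\left(Z,m \right)} = m - 37 = -37 + m$)
$N{\left(-123,-58 \right)} 2 = \left(-37 - 58\right) 2 = \left(-95\right) 2 = -190$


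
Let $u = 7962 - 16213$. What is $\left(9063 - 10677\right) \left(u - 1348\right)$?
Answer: $15492786$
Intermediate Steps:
$u = -8251$ ($u = 7962 - 16213 = -8251$)
$\left(9063 - 10677\right) \left(u - 1348\right) = \left(9063 - 10677\right) \left(-8251 - 1348\right) = \left(-1614\right) \left(-9599\right) = 15492786$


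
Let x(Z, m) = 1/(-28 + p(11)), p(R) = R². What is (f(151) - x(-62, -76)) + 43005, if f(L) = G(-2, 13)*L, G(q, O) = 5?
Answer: 4069679/93 ≈ 43760.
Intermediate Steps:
x(Z, m) = 1/93 (x(Z, m) = 1/(-28 + 11²) = 1/(-28 + 121) = 1/93)
f(L) = 5*L
(f(151) - x(-62, -76)) + 43005 = (5*151 - 1*1/93) + 43005 = (755 - 1/93) + 43005 = 70214/93 + 43005 = 4069679/93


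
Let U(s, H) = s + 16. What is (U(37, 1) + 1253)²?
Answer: 1705636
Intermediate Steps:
U(s, H) = 16 + s
(U(37, 1) + 1253)² = ((16 + 37) + 1253)² = (53 + 1253)² = 1306² = 1705636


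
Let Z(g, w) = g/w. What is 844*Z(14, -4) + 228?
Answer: -2726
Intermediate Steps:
844*Z(14, -4) + 228 = 844*(14/(-4)) + 228 = 844*(14*(-¼)) + 228 = 844*(-7/2) + 228 = -2954 + 228 = -2726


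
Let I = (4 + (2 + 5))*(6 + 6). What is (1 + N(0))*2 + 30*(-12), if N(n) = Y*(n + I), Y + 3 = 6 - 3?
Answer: -358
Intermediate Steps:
I = 132 (I = (4 + 7)*12 = 11*12 = 132)
Y = 0 (Y = -3 + (6 - 3) = -3 + 3 = 0)
N(n) = 0 (N(n) = 0*(n + 132) = 0*(132 + n) = 0)
(1 + N(0))*2 + 30*(-12) = (1 + 0)*2 + 30*(-12) = 1*2 - 360 = 2 - 360 = -358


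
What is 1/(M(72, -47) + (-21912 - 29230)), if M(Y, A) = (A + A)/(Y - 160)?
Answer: -44/2250201 ≈ -1.9554e-5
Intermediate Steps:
M(Y, A) = 2*A/(-160 + Y) (M(Y, A) = (2*A)/(-160 + Y) = 2*A/(-160 + Y))
1/(M(72, -47) + (-21912 - 29230)) = 1/(2*(-47)/(-160 + 72) + (-21912 - 29230)) = 1/(2*(-47)/(-88) - 51142) = 1/(2*(-47)*(-1/88) - 51142) = 1/(47/44 - 51142) = 1/(-2250201/44) = -44/2250201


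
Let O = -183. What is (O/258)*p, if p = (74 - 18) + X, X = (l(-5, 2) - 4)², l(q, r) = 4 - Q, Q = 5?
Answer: -4941/86 ≈ -57.453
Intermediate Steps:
l(q, r) = -1 (l(q, r) = 4 - 1*5 = 4 - 5 = -1)
X = 25 (X = (-1 - 4)² = (-5)² = 25)
p = 81 (p = (74 - 18) + 25 = 56 + 25 = 81)
(O/258)*p = -183/258*81 = -183*1/258*81 = -61/86*81 = -4941/86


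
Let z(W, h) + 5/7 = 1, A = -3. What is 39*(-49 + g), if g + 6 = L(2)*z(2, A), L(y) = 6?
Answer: -14547/7 ≈ -2078.1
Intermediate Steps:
z(W, h) = 2/7 (z(W, h) = -5/7 + 1 = 2/7)
g = -30/7 (g = -6 + 6*(2/7) = -6 + 12/7 = -30/7 ≈ -4.2857)
39*(-49 + g) = 39*(-49 - 30/7) = 39*(-373/7) = -14547/7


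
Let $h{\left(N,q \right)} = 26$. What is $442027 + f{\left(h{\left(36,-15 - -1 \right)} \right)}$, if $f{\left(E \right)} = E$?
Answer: $442053$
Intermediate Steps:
$442027 + f{\left(h{\left(36,-15 - -1 \right)} \right)} = 442027 + 26 = 442053$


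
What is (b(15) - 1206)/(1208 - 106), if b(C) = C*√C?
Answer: -603/551 + 15*√15/1102 ≈ -1.0417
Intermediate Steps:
b(C) = C^(3/2)
(b(15) - 1206)/(1208 - 106) = (15^(3/2) - 1206)/(1208 - 106) = (15*√15 - 1206)/1102 = (-1206 + 15*√15)*(1/1102) = -603/551 + 15*√15/1102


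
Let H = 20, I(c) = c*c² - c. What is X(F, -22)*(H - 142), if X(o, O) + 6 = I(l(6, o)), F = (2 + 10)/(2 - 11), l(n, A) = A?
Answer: 23180/27 ≈ 858.52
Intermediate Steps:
I(c) = c³ - c
F = -4/3 (F = 12/(-9) = 12*(-⅑) = -4/3 ≈ -1.3333)
X(o, O) = -6 + o³ - o (X(o, O) = -6 + (o³ - o) = -6 + o³ - o)
X(F, -22)*(H - 142) = (-6 + (-4/3)³ - 1*(-4/3))*(20 - 142) = (-6 - 64/27 + 4/3)*(-122) = -190/27*(-122) = 23180/27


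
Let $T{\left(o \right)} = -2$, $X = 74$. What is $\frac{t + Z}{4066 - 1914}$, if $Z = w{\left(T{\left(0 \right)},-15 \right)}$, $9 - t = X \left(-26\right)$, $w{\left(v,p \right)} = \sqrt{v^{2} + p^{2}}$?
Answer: $\frac{1933}{2152} + \frac{\sqrt{229}}{2152} \approx 0.90527$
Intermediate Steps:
$w{\left(v,p \right)} = \sqrt{p^{2} + v^{2}}$
$t = 1933$ ($t = 9 - 74 \left(-26\right) = 9 - -1924 = 9 + 1924 = 1933$)
$Z = \sqrt{229}$ ($Z = \sqrt{\left(-15\right)^{2} + \left(-2\right)^{2}} = \sqrt{225 + 4} = \sqrt{229} \approx 15.133$)
$\frac{t + Z}{4066 - 1914} = \frac{1933 + \sqrt{229}}{4066 - 1914} = \frac{1933 + \sqrt{229}}{2152} = \left(1933 + \sqrt{229}\right) \frac{1}{2152} = \frac{1933}{2152} + \frac{\sqrt{229}}{2152}$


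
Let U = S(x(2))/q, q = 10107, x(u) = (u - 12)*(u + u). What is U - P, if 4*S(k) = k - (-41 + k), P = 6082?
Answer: -245883055/40428 ≈ -6082.0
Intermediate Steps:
x(u) = 2*u*(-12 + u) (x(u) = (-12 + u)*(2*u) = 2*u*(-12 + u))
S(k) = 41/4 (S(k) = (k - (-41 + k))/4 = (k + (41 - k))/4 = (1/4)*41 = 41/4)
U = 41/40428 (U = (41/4)/10107 = (41/4)*(1/10107) = 41/40428 ≈ 0.0010141)
U - P = 41/40428 - 1*6082 = 41/40428 - 6082 = -245883055/40428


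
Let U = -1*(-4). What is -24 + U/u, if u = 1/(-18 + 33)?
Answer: 36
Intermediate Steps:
U = 4
u = 1/15 ≈ 0.066667
-24 + U/u = -24 + 4/(1/15) = -24 + 15*4 = -24 + 60 = 36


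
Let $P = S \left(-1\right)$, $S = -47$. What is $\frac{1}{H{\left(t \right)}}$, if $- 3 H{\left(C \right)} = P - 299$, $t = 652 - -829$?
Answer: $\frac{1}{84} \approx 0.011905$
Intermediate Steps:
$P = 47$ ($P = \left(-47\right) \left(-1\right) = 47$)
$t = 1481$ ($t = 652 + 829 = 1481$)
$H{\left(C \right)} = 84$ ($H{\left(C \right)} = - \frac{47 - 299}{3} = \left(- \frac{1}{3}\right) \left(-252\right) = 84$)
$\frac{1}{H{\left(t \right)}} = \frac{1}{84}$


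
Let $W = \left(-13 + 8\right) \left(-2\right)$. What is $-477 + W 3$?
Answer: $-447$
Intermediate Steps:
$W = 10$ ($W = \left(-5\right) \left(-2\right) = 10$)
$-477 + W 3 = -477 + 10 \cdot 3 = -477 + 30 = -447$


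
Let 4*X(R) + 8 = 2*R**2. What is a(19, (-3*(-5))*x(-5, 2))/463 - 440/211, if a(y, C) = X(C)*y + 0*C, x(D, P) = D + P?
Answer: 7694749/195386 ≈ 39.382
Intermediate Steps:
X(R) = -2 + R**2/2 (X(R) = -2 + (2*R**2)/4 = -2 + R**2/2)
a(y, C) = y*(-2 + C**2/2) (a(y, C) = (-2 + C**2/2)*y + 0*C = y*(-2 + C**2/2) + 0 = y*(-2 + C**2/2))
a(19, (-3*(-5))*x(-5, 2))/463 - 440/211 = ((1/2)*19*(-4 + ((-3*(-5))*(-5 + 2))**2))/463 - 440/211 = ((1/2)*19*(-4 + (15*(-3))**2))*(1/463) - 440*1/211 = ((1/2)*19*(-4 + (-45)**2))*(1/463) - 440/211 = ((1/2)*19*(-4 + 2025))*(1/463) - 440/211 = ((1/2)*19*2021)*(1/463) - 440/211 = (38399/2)*(1/463) - 440/211 = 38399/926 - 440/211 = 7694749/195386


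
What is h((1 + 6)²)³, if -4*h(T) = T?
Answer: -117649/64 ≈ -1838.3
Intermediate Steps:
h(T) = -T/4
h((1 + 6)²)³ = (-(1 + 6)²/4)³ = (-¼*7²)³ = (-¼*49)³ = (-49/4)³ = -117649/64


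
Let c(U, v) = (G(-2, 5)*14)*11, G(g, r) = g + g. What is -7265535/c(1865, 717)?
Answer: 7265535/616 ≈ 11795.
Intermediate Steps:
G(g, r) = 2*g
c(U, v) = -616 (c(U, v) = ((2*(-2))*14)*11 = -4*14*11 = -56*11 = -616)
-7265535/c(1865, 717) = -7265535/(-616) = -7265535*(-1/616) = 7265535/616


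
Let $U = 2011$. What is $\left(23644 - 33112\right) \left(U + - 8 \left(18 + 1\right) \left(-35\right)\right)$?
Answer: $-69409908$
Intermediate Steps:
$\left(23644 - 33112\right) \left(U + - 8 \left(18 + 1\right) \left(-35\right)\right) = \left(23644 - 33112\right) \left(2011 + - 8 \left(18 + 1\right) \left(-35\right)\right) = - 9468 \left(2011 + \left(-8\right) 19 \left(-35\right)\right) = - 9468 \left(2011 - -5320\right) = - 9468 \left(2011 + 5320\right) = \left(-9468\right) 7331 = -69409908$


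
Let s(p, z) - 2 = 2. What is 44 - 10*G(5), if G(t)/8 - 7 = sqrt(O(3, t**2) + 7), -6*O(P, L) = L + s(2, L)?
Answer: -516 - 40*sqrt(78)/3 ≈ -633.76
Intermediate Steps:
s(p, z) = 4 (s(p, z) = 2 + 2 = 4)
O(P, L) = -2/3 - L/6 (O(P, L) = -(L + 4)/6 = -(4 + L)/6 = -2/3 - L/6)
G(t) = 56 + 8*sqrt(19/3 - t**2/6) (G(t) = 56 + 8*sqrt((-2/3 - t**2/6) + 7) = 56 + 8*sqrt(19/3 - t**2/6))
44 - 10*G(5) = 44 - 10*(56 + 4*sqrt(228 - 6*5**2)/3) = 44 - 10*(56 + 4*sqrt(228 - 6*25)/3) = 44 - 10*(56 + 4*sqrt(228 - 150)/3) = 44 - 10*(56 + 4*sqrt(78)/3) = 44 + (-560 - 40*sqrt(78)/3) = -516 - 40*sqrt(78)/3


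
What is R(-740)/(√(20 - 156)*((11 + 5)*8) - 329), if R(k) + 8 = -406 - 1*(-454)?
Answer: -2632/467293 - 2048*I*√34/467293 ≈ -0.0056324 - 0.025555*I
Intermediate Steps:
R(k) = 40 (R(k) = -8 + (-406 - 1*(-454)) = -8 + (-406 + 454) = -8 + 48 = 40)
R(-740)/(√(20 - 156)*((11 + 5)*8) - 329) = 40/(√(20 - 156)*((11 + 5)*8) - 329) = 40/(√(-136)*(16*8) - 329) = 40/((2*I*√34)*128 - 329) = 40/(256*I*√34 - 329) = 40/(-329 + 256*I*√34)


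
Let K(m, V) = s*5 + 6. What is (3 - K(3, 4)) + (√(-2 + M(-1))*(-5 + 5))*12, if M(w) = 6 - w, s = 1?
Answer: -8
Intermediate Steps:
K(m, V) = 11 (K(m, V) = 1*5 + 6 = 5 + 6 = 11)
(3 - K(3, 4)) + (√(-2 + M(-1))*(-5 + 5))*12 = (3 - 1*11) + (√(-2 + (6 - 1*(-1)))*(-5 + 5))*12 = (3 - 11) + (√(-2 + (6 + 1))*0)*12 = -8 + (√(-2 + 7)*0)*12 = -8 + (√5*0)*12 = -8 + 0*12 = -8 + 0 = -8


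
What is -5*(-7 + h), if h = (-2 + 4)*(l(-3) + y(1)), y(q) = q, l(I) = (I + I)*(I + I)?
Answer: -335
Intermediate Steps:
l(I) = 4*I² (l(I) = (2*I)*(2*I) = 4*I²)
h = 74 (h = (-2 + 4)*(4*(-3)² + 1) = 2*(4*9 + 1) = 2*(36 + 1) = 2*37 = 74)
-5*(-7 + h) = -5*(-7 + 74) = -5*67 = -335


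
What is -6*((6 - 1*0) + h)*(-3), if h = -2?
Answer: 72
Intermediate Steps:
-6*((6 - 1*0) + h)*(-3) = -6*((6 - 1*0) - 2)*(-3) = -6*((6 + 0) - 2)*(-3) = -6*(6 - 2)*(-3) = -24*(-3) = -6*(-12) = 72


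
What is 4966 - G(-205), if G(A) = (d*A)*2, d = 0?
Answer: 4966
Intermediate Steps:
G(A) = 0 (G(A) = (0*A)*2 = 0*2 = 0)
4966 - G(-205) = 4966 - 1*0 = 4966 + 0 = 4966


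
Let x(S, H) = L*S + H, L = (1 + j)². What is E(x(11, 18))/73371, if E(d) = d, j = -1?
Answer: 6/24457 ≈ 0.00024533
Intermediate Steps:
L = 0 (L = (1 - 1)² = 0² = 0)
x(S, H) = H (x(S, H) = 0*S + H = 0 + H = H)
E(x(11, 18))/73371 = 18/73371 = 18*(1/73371) = 6/24457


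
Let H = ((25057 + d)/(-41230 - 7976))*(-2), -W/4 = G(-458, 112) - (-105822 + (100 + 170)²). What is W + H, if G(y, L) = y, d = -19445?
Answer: -3194841556/24603 ≈ -1.2986e+5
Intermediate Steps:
W = -129856 (W = -4*(-458 - (-105822 + (100 + 170)²)) = -4*(-458 - (-105822 + 270²)) = -4*(-458 - (-105822 + 72900)) = -4*(-458 - 1*(-32922)) = -4*(-458 + 32922) = -4*32464 = -129856)
H = 5612/24603 (H = ((25057 - 19445)/(-41230 - 7976))*(-2) = (5612/(-49206))*(-2) = (5612*(-1/49206))*(-2) = -2806/24603*(-2) = 5612/24603 ≈ 0.22810)
W + H = -129856 + 5612/24603 = -3194841556/24603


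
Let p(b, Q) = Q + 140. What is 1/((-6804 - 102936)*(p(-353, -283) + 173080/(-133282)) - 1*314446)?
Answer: 66641/1034327121334 ≈ 6.4429e-8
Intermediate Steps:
p(b, Q) = 140 + Q
1/((-6804 - 102936)*(p(-353, -283) + 173080/(-133282)) - 1*314446) = 1/((-6804 - 102936)*((140 - 283) + 173080/(-133282)) - 1*314446) = 1/(-109740*(-143 + 173080*(-1/133282)) - 314446) = 1/(-109740*(-143 - 86540/66641) - 314446) = 1/(-109740*(-9616203/66641) - 314446) = 1/(1055282117220/66641 - 314446) = 1/(1034327121334/66641) = 66641/1034327121334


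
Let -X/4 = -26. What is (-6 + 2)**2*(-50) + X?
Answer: -696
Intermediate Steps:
X = 104 (X = -4*(-26) = 104)
(-6 + 2)**2*(-50) + X = (-6 + 2)**2*(-50) + 104 = (-4)**2*(-50) + 104 = 16*(-50) + 104 = -800 + 104 = -696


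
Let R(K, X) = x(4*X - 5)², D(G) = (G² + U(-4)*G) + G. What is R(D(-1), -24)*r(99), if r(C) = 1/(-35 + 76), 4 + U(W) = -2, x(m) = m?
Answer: 10201/41 ≈ 248.80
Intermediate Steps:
U(W) = -6 (U(W) = -4 - 2 = -6)
D(G) = G² - 5*G (D(G) = (G² - 6*G) + G = G² - 5*G)
R(K, X) = (-5 + 4*X)² (R(K, X) = (4*X - 5)² = (-5 + 4*X)²)
r(C) = 1/41
R(D(-1), -24)*r(99) = (-5 + 4*(-24))²*(1/41) = (-5 - 96)²*(1/41) = (-101)²*(1/41) = 10201*(1/41) = 10201/41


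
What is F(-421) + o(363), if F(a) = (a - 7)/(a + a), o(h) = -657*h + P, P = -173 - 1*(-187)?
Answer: -100398603/421 ≈ -2.3848e+5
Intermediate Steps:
P = 14 (P = -173 + 187 = 14)
o(h) = 14 - 657*h (o(h) = -657*h + 14 = 14 - 657*h)
F(a) = (-7 + a)/(2*a) (F(a) = (-7 + a)/((2*a)) = (-7 + a)*(1/(2*a)) = (-7 + a)/(2*a))
F(-421) + o(363) = (1/2)*(-7 - 421)/(-421) + (14 - 657*363) = (1/2)*(-1/421)*(-428) + (14 - 238491) = 214/421 - 238477 = -100398603/421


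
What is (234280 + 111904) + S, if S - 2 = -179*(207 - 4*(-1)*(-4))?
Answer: 311997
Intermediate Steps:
S = -34187 (S = 2 - 179*(207 - 4*(-1)*(-4)) = 2 - 179*(207 + 4*(-4)) = 2 - 179*(207 - 16) = 2 - 179*191 = 2 - 34189 = -34187)
(234280 + 111904) + S = (234280 + 111904) - 34187 = 346184 - 34187 = 311997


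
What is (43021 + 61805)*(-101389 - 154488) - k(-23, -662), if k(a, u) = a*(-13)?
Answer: -26822562701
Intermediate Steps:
k(a, u) = -13*a
(43021 + 61805)*(-101389 - 154488) - k(-23, -662) = (43021 + 61805)*(-101389 - 154488) - (-13)*(-23) = 104826*(-255877) - 1*299 = -26822562402 - 299 = -26822562701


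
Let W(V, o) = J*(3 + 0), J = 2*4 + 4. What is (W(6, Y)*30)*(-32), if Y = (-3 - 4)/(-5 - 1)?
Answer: -34560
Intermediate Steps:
J = 12 (J = 8 + 4 = 12)
Y = 7/6 (Y = -7/(-6) = -7*(-⅙) = 7/6 ≈ 1.1667)
W(V, o) = 36 (W(V, o) = 12*(3 + 0) = 12*3 = 36)
(W(6, Y)*30)*(-32) = (36*30)*(-32) = 1080*(-32) = -34560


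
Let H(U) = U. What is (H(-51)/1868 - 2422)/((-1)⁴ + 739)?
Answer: -4524347/1382320 ≈ -3.2730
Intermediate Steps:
(H(-51)/1868 - 2422)/((-1)⁴ + 739) = (-51/1868 - 2422)/((-1)⁴ + 739) = (-51*1/1868 - 2422)/(1 + 739) = (-51/1868 - 2422)/740 = -4524347/1868*1/740 = -4524347/1382320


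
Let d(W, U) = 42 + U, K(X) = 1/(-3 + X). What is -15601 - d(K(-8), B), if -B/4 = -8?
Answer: -15675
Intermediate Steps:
B = 32 (B = -4*(-8) = 32)
-15601 - d(K(-8), B) = -15601 - (42 + 32) = -15601 - 1*74 = -15601 - 74 = -15675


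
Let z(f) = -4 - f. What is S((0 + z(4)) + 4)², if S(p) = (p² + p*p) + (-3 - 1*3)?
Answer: 676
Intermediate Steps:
S(p) = -6 + 2*p² (S(p) = (p² + p²) + (-3 - 3) = 2*p² - 6 = -6 + 2*p²)
S((0 + z(4)) + 4)² = (-6 + 2*((0 + (-4 - 1*4)) + 4)²)² = (-6 + 2*((0 + (-4 - 4)) + 4)²)² = (-6 + 2*((0 - 8) + 4)²)² = (-6 + 2*(-8 + 4)²)² = (-6 + 2*(-4)²)² = (-6 + 2*16)² = (-6 + 32)² = 26² = 676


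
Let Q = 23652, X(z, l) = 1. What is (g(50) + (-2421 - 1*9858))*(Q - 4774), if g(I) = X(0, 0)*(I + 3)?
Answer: -230802428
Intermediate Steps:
g(I) = 3 + I (g(I) = 1*(I + 3) = 1*(3 + I) = 3 + I)
(g(50) + (-2421 - 1*9858))*(Q - 4774) = ((3 + 50) + (-2421 - 1*9858))*(23652 - 4774) = (53 + (-2421 - 9858))*18878 = (53 - 12279)*18878 = -12226*18878 = -230802428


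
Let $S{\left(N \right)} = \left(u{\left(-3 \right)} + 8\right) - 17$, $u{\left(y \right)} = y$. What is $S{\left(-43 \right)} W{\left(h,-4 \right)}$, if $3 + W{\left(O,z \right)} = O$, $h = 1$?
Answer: $24$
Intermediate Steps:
$W{\left(O,z \right)} = -3 + O$
$S{\left(N \right)} = -12$ ($S{\left(N \right)} = \left(-3 + 8\right) - 17 = 5 - 17 = -12$)
$S{\left(-43 \right)} W{\left(h,-4 \right)} = - 12 \left(-3 + 1\right) = \left(-12\right) \left(-2\right) = 24$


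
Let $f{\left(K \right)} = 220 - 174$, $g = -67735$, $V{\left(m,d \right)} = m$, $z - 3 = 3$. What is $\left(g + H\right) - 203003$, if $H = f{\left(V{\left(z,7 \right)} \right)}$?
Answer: $-270692$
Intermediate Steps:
$z = 6$ ($z = 3 + 3 = 6$)
$f{\left(K \right)} = 46$ ($f{\left(K \right)} = 220 - 174 = 46$)
$H = 46$
$\left(g + H\right) - 203003 = \left(-67735 + 46\right) - 203003 = -67689 - 203003 = -270692$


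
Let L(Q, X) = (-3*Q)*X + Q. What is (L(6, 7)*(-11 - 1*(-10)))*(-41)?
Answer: -4920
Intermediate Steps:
L(Q, X) = Q - 3*Q*X (L(Q, X) = -3*Q*X + Q = Q - 3*Q*X)
(L(6, 7)*(-11 - 1*(-10)))*(-41) = ((6*(1 - 3*7))*(-11 - 1*(-10)))*(-41) = ((6*(1 - 21))*(-11 + 10))*(-41) = ((6*(-20))*(-1))*(-41) = -120*(-1)*(-41) = 120*(-41) = -4920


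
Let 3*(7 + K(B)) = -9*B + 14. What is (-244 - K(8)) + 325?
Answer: 322/3 ≈ 107.33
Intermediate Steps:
K(B) = -7/3 - 3*B (K(B) = -7 + (-9*B + 14)/3 = -7 + (14 - 9*B)/3 = -7 + (14/3 - 3*B) = -7/3 - 3*B)
(-244 - K(8)) + 325 = (-244 - (-7/3 - 3*8)) + 325 = (-244 - (-7/3 - 24)) + 325 = (-244 - 1*(-79/3)) + 325 = (-244 + 79/3) + 325 = -653/3 + 325 = 322/3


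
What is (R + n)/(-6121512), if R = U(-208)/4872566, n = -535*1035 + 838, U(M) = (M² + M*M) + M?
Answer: 448996385287/4971245206632 ≈ 0.090319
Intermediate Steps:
U(M) = M + 2*M² (U(M) = (M² + M²) + M = 2*M² + M = M + 2*M²)
n = -552887 (n = -553725 + 838 = -552887)
R = 43160/2436283 (R = -208*(1 + 2*(-208))/4872566 = -208*(1 - 416)*(1/4872566) = -208*(-415)*(1/4872566) = 86320*(1/4872566) = 43160/2436283 ≈ 0.017716)
(R + n)/(-6121512) = (43160/2436283 - 552887)/(-6121512) = -1346989155861/2436283*(-1/6121512) = 448996385287/4971245206632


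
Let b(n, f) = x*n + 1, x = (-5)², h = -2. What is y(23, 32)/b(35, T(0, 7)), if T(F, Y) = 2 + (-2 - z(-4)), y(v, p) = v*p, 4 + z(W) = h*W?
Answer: 184/219 ≈ 0.84018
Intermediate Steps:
x = 25
z(W) = -4 - 2*W
y(v, p) = p*v
T(F, Y) = -4 (T(F, Y) = 2 + (-2 - (-4 - 2*(-4))) = 2 + (-2 - (-4 + 8)) = 2 + (-2 - 1*4) = 2 + (-2 - 4) = 2 - 6 = -4)
b(n, f) = 1 + 25*n (b(n, f) = 25*n + 1 = 1 + 25*n)
y(23, 32)/b(35, T(0, 7)) = (32*23)/(1 + 25*35) = 736/(1 + 875) = 736/876 = 736*(1/876) = 184/219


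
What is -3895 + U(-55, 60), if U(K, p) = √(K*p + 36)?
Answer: -3895 + 8*I*√51 ≈ -3895.0 + 57.131*I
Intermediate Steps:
U(K, p) = √(36 + K*p)
-3895 + U(-55, 60) = -3895 + √(36 - 55*60) = -3895 + √(36 - 3300) = -3895 + √(-3264) = -3895 + 8*I*√51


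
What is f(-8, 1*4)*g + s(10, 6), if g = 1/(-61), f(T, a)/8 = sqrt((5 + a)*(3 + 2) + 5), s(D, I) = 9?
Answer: 9 - 40*sqrt(2)/61 ≈ 8.0726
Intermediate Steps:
f(T, a) = 8*sqrt(30 + 5*a) (f(T, a) = 8*sqrt((5 + a)*(3 + 2) + 5) = 8*sqrt((5 + a)*5 + 5) = 8*sqrt((25 + 5*a) + 5) = 8*sqrt(30 + 5*a))
g = -1/61 ≈ -0.016393
f(-8, 1*4)*g + s(10, 6) = (8*sqrt(30 + 5*(1*4)))*(-1/61) + 9 = (8*sqrt(30 + 5*4))*(-1/61) + 9 = (8*sqrt(30 + 20))*(-1/61) + 9 = (8*sqrt(50))*(-1/61) + 9 = (8*(5*sqrt(2)))*(-1/61) + 9 = (40*sqrt(2))*(-1/61) + 9 = -40*sqrt(2)/61 + 9 = 9 - 40*sqrt(2)/61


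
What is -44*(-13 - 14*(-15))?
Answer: -8668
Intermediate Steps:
-44*(-13 - 14*(-15)) = -44*(-13 + 210) = -44*197 = -8668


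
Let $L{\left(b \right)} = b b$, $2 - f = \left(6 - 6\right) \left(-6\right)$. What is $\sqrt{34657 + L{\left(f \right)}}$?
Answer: $\sqrt{34661} \approx 186.17$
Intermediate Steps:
$f = 2$ ($f = 2 - \left(6 - 6\right) \left(-6\right) = 2 - 0 \left(-6\right) = 2 - 0 = 2 + 0 = 2$)
$L{\left(b \right)} = b^{2}$
$\sqrt{34657 + L{\left(f \right)}} = \sqrt{34657 + 2^{2}} = \sqrt{34657 + 4} = \sqrt{34661}$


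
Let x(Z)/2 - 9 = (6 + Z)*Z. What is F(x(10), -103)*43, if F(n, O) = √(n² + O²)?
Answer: 43*√124853 ≈ 15194.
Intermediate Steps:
x(Z) = 18 + 2*Z*(6 + Z) (x(Z) = 18 + 2*((6 + Z)*Z) = 18 + 2*(Z*(6 + Z)) = 18 + 2*Z*(6 + Z))
F(n, O) = √(O² + n²)
F(x(10), -103)*43 = √((-103)² + (18 + 2*10² + 12*10)²)*43 = √(10609 + (18 + 2*100 + 120)²)*43 = √(10609 + (18 + 200 + 120)²)*43 = √(10609 + 338²)*43 = √(10609 + 114244)*43 = √124853*43 = 43*√124853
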